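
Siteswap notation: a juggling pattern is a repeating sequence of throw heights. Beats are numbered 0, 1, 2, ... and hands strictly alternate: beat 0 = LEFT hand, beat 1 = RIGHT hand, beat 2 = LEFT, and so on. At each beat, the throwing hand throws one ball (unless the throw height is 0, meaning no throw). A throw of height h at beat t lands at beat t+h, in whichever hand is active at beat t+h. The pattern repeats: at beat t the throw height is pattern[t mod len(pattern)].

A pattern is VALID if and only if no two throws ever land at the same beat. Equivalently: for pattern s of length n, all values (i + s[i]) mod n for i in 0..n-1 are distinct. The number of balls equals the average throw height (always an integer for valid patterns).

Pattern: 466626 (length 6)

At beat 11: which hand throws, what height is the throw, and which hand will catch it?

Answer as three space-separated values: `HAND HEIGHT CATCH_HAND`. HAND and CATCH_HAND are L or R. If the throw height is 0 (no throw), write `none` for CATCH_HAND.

Answer: R 6 R

Derivation:
Beat 11: 11 mod 2 = 1, so hand = R
Throw height = pattern[11 mod 6] = pattern[5] = 6
Lands at beat 11+6=17, 17 mod 2 = 1, so catch hand = R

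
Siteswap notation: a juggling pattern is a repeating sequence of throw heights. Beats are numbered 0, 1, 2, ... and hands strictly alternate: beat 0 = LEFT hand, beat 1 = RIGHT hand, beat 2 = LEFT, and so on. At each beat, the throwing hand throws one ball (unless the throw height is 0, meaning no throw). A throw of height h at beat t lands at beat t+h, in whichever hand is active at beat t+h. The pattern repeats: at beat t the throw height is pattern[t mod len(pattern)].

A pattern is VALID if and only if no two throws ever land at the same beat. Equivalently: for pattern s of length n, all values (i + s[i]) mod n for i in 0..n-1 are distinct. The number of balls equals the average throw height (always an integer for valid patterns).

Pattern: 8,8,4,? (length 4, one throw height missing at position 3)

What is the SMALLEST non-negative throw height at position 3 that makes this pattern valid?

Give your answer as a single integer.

i=0: (0 + 8) mod 4 = 0
i=1: (1 + 8) mod 4 = 1
i=2: (2 + 4) mod 4 = 2
i=3: s[i]=? (unknown)
Known residues: [0, 1, 2]; need a permutation of 0..3, so missing residue r = 3
Need (3 + s) mod 4 = 3; smallest s = (3 - 3) mod 4 = 0

Answer: 0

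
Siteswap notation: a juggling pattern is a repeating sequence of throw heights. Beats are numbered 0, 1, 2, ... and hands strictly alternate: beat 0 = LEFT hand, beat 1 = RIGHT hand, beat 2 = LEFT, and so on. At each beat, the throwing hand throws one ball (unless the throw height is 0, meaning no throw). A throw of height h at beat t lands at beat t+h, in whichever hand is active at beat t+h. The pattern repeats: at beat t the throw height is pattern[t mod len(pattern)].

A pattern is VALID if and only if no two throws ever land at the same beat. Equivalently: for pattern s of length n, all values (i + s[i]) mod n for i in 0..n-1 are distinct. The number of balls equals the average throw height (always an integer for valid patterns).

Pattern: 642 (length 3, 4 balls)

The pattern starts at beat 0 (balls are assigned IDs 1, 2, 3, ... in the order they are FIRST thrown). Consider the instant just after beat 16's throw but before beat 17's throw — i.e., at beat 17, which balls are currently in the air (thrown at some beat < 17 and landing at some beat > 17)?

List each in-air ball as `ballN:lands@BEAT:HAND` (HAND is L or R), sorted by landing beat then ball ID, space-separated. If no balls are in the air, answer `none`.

Answer: ball1:lands@18:L ball3:lands@20:L ball4:lands@21:R

Derivation:
Beat 0 (L): throw ball1 h=6 -> lands@6:L; in-air after throw: [b1@6:L]
Beat 1 (R): throw ball2 h=4 -> lands@5:R; in-air after throw: [b2@5:R b1@6:L]
Beat 2 (L): throw ball3 h=2 -> lands@4:L; in-air after throw: [b3@4:L b2@5:R b1@6:L]
Beat 3 (R): throw ball4 h=6 -> lands@9:R; in-air after throw: [b3@4:L b2@5:R b1@6:L b4@9:R]
Beat 4 (L): throw ball3 h=4 -> lands@8:L; in-air after throw: [b2@5:R b1@6:L b3@8:L b4@9:R]
Beat 5 (R): throw ball2 h=2 -> lands@7:R; in-air after throw: [b1@6:L b2@7:R b3@8:L b4@9:R]
Beat 6 (L): throw ball1 h=6 -> lands@12:L; in-air after throw: [b2@7:R b3@8:L b4@9:R b1@12:L]
Beat 7 (R): throw ball2 h=4 -> lands@11:R; in-air after throw: [b3@8:L b4@9:R b2@11:R b1@12:L]
Beat 8 (L): throw ball3 h=2 -> lands@10:L; in-air after throw: [b4@9:R b3@10:L b2@11:R b1@12:L]
Beat 9 (R): throw ball4 h=6 -> lands@15:R; in-air after throw: [b3@10:L b2@11:R b1@12:L b4@15:R]
Beat 10 (L): throw ball3 h=4 -> lands@14:L; in-air after throw: [b2@11:R b1@12:L b3@14:L b4@15:R]
Beat 11 (R): throw ball2 h=2 -> lands@13:R; in-air after throw: [b1@12:L b2@13:R b3@14:L b4@15:R]
Beat 12 (L): throw ball1 h=6 -> lands@18:L; in-air after throw: [b2@13:R b3@14:L b4@15:R b1@18:L]
Beat 13 (R): throw ball2 h=4 -> lands@17:R; in-air after throw: [b3@14:L b4@15:R b2@17:R b1@18:L]
Beat 14 (L): throw ball3 h=2 -> lands@16:L; in-air after throw: [b4@15:R b3@16:L b2@17:R b1@18:L]
Beat 15 (R): throw ball4 h=6 -> lands@21:R; in-air after throw: [b3@16:L b2@17:R b1@18:L b4@21:R]
Beat 16 (L): throw ball3 h=4 -> lands@20:L; in-air after throw: [b2@17:R b1@18:L b3@20:L b4@21:R]
Beat 17 (R): throw ball2 h=2 -> lands@19:R; in-air after throw: [b1@18:L b2@19:R b3@20:L b4@21:R]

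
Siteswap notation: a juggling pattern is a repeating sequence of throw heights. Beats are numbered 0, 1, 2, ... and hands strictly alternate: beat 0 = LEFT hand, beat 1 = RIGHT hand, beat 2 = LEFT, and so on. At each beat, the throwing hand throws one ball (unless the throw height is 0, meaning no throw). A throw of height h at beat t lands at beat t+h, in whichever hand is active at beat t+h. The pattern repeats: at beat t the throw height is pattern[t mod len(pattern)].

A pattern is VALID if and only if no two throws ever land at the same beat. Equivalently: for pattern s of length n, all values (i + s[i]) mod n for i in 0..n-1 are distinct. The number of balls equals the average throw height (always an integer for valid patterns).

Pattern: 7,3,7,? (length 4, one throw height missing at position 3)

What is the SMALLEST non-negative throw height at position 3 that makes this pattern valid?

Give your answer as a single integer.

i=0: (0 + 7) mod 4 = 3
i=1: (1 + 3) mod 4 = 0
i=2: (2 + 7) mod 4 = 1
i=3: s[i]=? (unknown)
Known residues: [0, 1, 3]; need a permutation of 0..3, so missing residue r = 2
Need (3 + s) mod 4 = 2; smallest s = (2 - 3) mod 4 = 3

Answer: 3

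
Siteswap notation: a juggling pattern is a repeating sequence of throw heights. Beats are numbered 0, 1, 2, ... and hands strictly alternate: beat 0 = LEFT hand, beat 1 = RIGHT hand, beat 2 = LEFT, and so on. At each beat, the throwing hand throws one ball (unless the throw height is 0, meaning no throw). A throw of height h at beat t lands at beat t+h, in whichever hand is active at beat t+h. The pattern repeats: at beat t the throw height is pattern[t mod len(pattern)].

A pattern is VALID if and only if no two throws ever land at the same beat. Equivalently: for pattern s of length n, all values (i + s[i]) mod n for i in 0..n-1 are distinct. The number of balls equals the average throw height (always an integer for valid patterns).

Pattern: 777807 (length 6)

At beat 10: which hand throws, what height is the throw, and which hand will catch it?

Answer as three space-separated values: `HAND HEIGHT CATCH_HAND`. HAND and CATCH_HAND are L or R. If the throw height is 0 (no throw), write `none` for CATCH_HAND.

Beat 10: 10 mod 2 = 0, so hand = L
Throw height = pattern[10 mod 6] = pattern[4] = 0

Answer: L 0 none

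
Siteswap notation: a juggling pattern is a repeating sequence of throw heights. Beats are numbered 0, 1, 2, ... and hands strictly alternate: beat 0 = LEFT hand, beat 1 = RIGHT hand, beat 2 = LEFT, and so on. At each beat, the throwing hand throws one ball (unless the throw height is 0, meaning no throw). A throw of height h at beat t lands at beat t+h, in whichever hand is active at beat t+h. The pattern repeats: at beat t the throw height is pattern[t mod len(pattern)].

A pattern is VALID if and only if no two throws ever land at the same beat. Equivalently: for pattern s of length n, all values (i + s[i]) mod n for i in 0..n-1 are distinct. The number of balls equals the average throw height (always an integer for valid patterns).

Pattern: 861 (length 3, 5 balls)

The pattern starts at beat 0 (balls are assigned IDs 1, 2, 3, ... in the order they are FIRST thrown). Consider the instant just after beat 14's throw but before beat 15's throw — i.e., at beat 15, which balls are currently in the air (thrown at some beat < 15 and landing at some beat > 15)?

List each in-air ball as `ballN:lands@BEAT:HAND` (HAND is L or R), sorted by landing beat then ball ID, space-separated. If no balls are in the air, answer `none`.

Beat 0 (L): throw ball1 h=8 -> lands@8:L; in-air after throw: [b1@8:L]
Beat 1 (R): throw ball2 h=6 -> lands@7:R; in-air after throw: [b2@7:R b1@8:L]
Beat 2 (L): throw ball3 h=1 -> lands@3:R; in-air after throw: [b3@3:R b2@7:R b1@8:L]
Beat 3 (R): throw ball3 h=8 -> lands@11:R; in-air after throw: [b2@7:R b1@8:L b3@11:R]
Beat 4 (L): throw ball4 h=6 -> lands@10:L; in-air after throw: [b2@7:R b1@8:L b4@10:L b3@11:R]
Beat 5 (R): throw ball5 h=1 -> lands@6:L; in-air after throw: [b5@6:L b2@7:R b1@8:L b4@10:L b3@11:R]
Beat 6 (L): throw ball5 h=8 -> lands@14:L; in-air after throw: [b2@7:R b1@8:L b4@10:L b3@11:R b5@14:L]
Beat 7 (R): throw ball2 h=6 -> lands@13:R; in-air after throw: [b1@8:L b4@10:L b3@11:R b2@13:R b5@14:L]
Beat 8 (L): throw ball1 h=1 -> lands@9:R; in-air after throw: [b1@9:R b4@10:L b3@11:R b2@13:R b5@14:L]
Beat 9 (R): throw ball1 h=8 -> lands@17:R; in-air after throw: [b4@10:L b3@11:R b2@13:R b5@14:L b1@17:R]
Beat 10 (L): throw ball4 h=6 -> lands@16:L; in-air after throw: [b3@11:R b2@13:R b5@14:L b4@16:L b1@17:R]
Beat 11 (R): throw ball3 h=1 -> lands@12:L; in-air after throw: [b3@12:L b2@13:R b5@14:L b4@16:L b1@17:R]
Beat 12 (L): throw ball3 h=8 -> lands@20:L; in-air after throw: [b2@13:R b5@14:L b4@16:L b1@17:R b3@20:L]
Beat 13 (R): throw ball2 h=6 -> lands@19:R; in-air after throw: [b5@14:L b4@16:L b1@17:R b2@19:R b3@20:L]
Beat 14 (L): throw ball5 h=1 -> lands@15:R; in-air after throw: [b5@15:R b4@16:L b1@17:R b2@19:R b3@20:L]
Beat 15 (R): throw ball5 h=8 -> lands@23:R; in-air after throw: [b4@16:L b1@17:R b2@19:R b3@20:L b5@23:R]

Answer: ball4:lands@16:L ball1:lands@17:R ball2:lands@19:R ball3:lands@20:L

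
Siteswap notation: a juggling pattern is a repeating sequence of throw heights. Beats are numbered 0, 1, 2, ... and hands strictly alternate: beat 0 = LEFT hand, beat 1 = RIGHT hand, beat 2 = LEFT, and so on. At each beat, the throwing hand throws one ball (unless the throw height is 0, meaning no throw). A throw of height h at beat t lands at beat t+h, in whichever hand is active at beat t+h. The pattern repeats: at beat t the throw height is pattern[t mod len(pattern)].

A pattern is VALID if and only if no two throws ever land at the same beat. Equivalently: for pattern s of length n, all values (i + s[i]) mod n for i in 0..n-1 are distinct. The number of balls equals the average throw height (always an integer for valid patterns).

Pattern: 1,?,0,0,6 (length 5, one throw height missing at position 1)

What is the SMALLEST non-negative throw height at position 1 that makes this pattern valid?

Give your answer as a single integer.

Answer: 3

Derivation:
i=0: (0 + 1) mod 5 = 1
i=1: s[i]=? (unknown)
i=2: (2 + 0) mod 5 = 2
i=3: (3 + 0) mod 5 = 3
i=4: (4 + 6) mod 5 = 0
Known residues: [0, 1, 2, 3]; need a permutation of 0..4, so missing residue r = 4
Need (1 + s) mod 5 = 4; smallest s = (4 - 1) mod 5 = 3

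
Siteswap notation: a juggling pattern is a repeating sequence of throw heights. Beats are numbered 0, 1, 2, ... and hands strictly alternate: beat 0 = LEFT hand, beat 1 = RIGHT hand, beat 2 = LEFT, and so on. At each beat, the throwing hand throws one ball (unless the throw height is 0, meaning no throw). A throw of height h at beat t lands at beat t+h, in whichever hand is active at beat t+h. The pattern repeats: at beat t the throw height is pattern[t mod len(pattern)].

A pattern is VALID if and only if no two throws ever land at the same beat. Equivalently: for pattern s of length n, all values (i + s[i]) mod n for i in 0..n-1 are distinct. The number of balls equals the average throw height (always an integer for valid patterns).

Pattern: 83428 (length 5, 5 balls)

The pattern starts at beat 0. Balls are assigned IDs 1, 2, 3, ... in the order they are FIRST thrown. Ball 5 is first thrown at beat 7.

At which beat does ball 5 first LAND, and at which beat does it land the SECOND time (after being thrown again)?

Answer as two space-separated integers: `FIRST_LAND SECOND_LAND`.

Answer: 11 14

Derivation:
Beat 0 (L): throw ball1 h=8 -> lands@8:L; in-air after throw: [b1@8:L]
Beat 1 (R): throw ball2 h=3 -> lands@4:L; in-air after throw: [b2@4:L b1@8:L]
Beat 2 (L): throw ball3 h=4 -> lands@6:L; in-air after throw: [b2@4:L b3@6:L b1@8:L]
Beat 3 (R): throw ball4 h=2 -> lands@5:R; in-air after throw: [b2@4:L b4@5:R b3@6:L b1@8:L]
Beat 4 (L): throw ball2 h=8 -> lands@12:L; in-air after throw: [b4@5:R b3@6:L b1@8:L b2@12:L]
Beat 5 (R): throw ball4 h=8 -> lands@13:R; in-air after throw: [b3@6:L b1@8:L b2@12:L b4@13:R]
Beat 6 (L): throw ball3 h=3 -> lands@9:R; in-air after throw: [b1@8:L b3@9:R b2@12:L b4@13:R]
Beat 7 (R): throw ball5 h=4 -> lands@11:R; in-air after throw: [b1@8:L b3@9:R b5@11:R b2@12:L b4@13:R]
Beat 8 (L): throw ball1 h=2 -> lands@10:L; in-air after throw: [b3@9:R b1@10:L b5@11:R b2@12:L b4@13:R]
Beat 9 (R): throw ball3 h=8 -> lands@17:R; in-air after throw: [b1@10:L b5@11:R b2@12:L b4@13:R b3@17:R]
Beat 10 (L): throw ball1 h=8 -> lands@18:L; in-air after throw: [b5@11:R b2@12:L b4@13:R b3@17:R b1@18:L]
Beat 11 (R): throw ball5 h=3 -> lands@14:L; in-air after throw: [b2@12:L b4@13:R b5@14:L b3@17:R b1@18:L]
Beat 12 (L): throw ball2 h=4 -> lands@16:L; in-air after throw: [b4@13:R b5@14:L b2@16:L b3@17:R b1@18:L]
Beat 13 (R): throw ball4 h=2 -> lands@15:R; in-air after throw: [b5@14:L b4@15:R b2@16:L b3@17:R b1@18:L]
Beat 14 (L): throw ball5 h=8 -> lands@22:L; in-air after throw: [b4@15:R b2@16:L b3@17:R b1@18:L b5@22:L]
Ball 5: thrown@7 h=4 -> first land @11; rethrown@11 h=3 -> second land @14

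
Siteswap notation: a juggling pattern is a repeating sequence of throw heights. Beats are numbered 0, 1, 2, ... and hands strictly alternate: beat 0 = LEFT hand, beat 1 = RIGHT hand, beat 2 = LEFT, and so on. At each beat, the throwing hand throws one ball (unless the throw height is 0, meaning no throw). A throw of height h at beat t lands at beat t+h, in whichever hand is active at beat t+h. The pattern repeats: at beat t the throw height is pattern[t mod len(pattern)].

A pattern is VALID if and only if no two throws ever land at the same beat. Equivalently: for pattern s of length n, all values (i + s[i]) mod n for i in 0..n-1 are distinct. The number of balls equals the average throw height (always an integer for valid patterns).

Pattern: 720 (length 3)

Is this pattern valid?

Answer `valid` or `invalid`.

Answer: valid

Derivation:
i=0: (i + s[i]) mod n = (0 + 7) mod 3 = 1
i=1: (i + s[i]) mod n = (1 + 2) mod 3 = 0
i=2: (i + s[i]) mod n = (2 + 0) mod 3 = 2
Residues: [1, 0, 2], distinct: True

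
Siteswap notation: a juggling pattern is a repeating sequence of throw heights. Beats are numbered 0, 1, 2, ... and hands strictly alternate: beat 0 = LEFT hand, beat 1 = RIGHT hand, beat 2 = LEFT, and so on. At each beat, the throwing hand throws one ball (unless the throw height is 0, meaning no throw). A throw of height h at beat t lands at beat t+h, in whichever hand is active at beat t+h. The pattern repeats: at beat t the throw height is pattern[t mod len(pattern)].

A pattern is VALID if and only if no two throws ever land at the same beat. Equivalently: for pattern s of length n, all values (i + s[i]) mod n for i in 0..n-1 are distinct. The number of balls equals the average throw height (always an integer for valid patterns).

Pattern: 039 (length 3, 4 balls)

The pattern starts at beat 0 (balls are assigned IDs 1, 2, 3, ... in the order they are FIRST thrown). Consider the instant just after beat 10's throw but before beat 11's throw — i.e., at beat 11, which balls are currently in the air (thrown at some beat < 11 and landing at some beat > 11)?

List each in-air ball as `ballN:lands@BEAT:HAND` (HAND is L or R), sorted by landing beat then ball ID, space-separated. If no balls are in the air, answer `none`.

Answer: ball1:lands@13:R ball3:lands@14:L ball4:lands@17:R

Derivation:
Beat 1 (R): throw ball1 h=3 -> lands@4:L; in-air after throw: [b1@4:L]
Beat 2 (L): throw ball2 h=9 -> lands@11:R; in-air after throw: [b1@4:L b2@11:R]
Beat 4 (L): throw ball1 h=3 -> lands@7:R; in-air after throw: [b1@7:R b2@11:R]
Beat 5 (R): throw ball3 h=9 -> lands@14:L; in-air after throw: [b1@7:R b2@11:R b3@14:L]
Beat 7 (R): throw ball1 h=3 -> lands@10:L; in-air after throw: [b1@10:L b2@11:R b3@14:L]
Beat 8 (L): throw ball4 h=9 -> lands@17:R; in-air after throw: [b1@10:L b2@11:R b3@14:L b4@17:R]
Beat 10 (L): throw ball1 h=3 -> lands@13:R; in-air after throw: [b2@11:R b1@13:R b3@14:L b4@17:R]
Beat 11 (R): throw ball2 h=9 -> lands@20:L; in-air after throw: [b1@13:R b3@14:L b4@17:R b2@20:L]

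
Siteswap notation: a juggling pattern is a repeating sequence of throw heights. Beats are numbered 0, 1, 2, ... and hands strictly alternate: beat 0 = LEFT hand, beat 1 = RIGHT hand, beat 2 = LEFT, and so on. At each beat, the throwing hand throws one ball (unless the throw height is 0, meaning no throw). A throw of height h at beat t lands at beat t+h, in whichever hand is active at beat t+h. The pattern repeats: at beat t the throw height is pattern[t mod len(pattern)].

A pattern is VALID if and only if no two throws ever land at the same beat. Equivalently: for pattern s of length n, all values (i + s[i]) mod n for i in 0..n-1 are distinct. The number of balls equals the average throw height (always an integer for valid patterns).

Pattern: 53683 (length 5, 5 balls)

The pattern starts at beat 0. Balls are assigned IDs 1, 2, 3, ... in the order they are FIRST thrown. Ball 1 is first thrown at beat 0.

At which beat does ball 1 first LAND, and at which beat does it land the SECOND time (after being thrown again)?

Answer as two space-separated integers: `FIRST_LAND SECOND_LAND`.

Beat 0 (L): throw ball1 h=5 -> lands@5:R; in-air after throw: [b1@5:R]
Beat 1 (R): throw ball2 h=3 -> lands@4:L; in-air after throw: [b2@4:L b1@5:R]
Beat 2 (L): throw ball3 h=6 -> lands@8:L; in-air after throw: [b2@4:L b1@5:R b3@8:L]
Beat 3 (R): throw ball4 h=8 -> lands@11:R; in-air after throw: [b2@4:L b1@5:R b3@8:L b4@11:R]
Beat 4 (L): throw ball2 h=3 -> lands@7:R; in-air after throw: [b1@5:R b2@7:R b3@8:L b4@11:R]
Beat 5 (R): throw ball1 h=5 -> lands@10:L; in-air after throw: [b2@7:R b3@8:L b1@10:L b4@11:R]
Beat 6 (L): throw ball5 h=3 -> lands@9:R; in-air after throw: [b2@7:R b3@8:L b5@9:R b1@10:L b4@11:R]
Beat 7 (R): throw ball2 h=6 -> lands@13:R; in-air after throw: [b3@8:L b5@9:R b1@10:L b4@11:R b2@13:R]
Beat 8 (L): throw ball3 h=8 -> lands@16:L; in-air after throw: [b5@9:R b1@10:L b4@11:R b2@13:R b3@16:L]
Beat 9 (R): throw ball5 h=3 -> lands@12:L; in-air after throw: [b1@10:L b4@11:R b5@12:L b2@13:R b3@16:L]
Beat 10 (L): throw ball1 h=5 -> lands@15:R; in-air after throw: [b4@11:R b5@12:L b2@13:R b1@15:R b3@16:L]
Ball 1: thrown@0 h=5 -> first land @5; rethrown@5 h=5 -> second land @10

Answer: 5 10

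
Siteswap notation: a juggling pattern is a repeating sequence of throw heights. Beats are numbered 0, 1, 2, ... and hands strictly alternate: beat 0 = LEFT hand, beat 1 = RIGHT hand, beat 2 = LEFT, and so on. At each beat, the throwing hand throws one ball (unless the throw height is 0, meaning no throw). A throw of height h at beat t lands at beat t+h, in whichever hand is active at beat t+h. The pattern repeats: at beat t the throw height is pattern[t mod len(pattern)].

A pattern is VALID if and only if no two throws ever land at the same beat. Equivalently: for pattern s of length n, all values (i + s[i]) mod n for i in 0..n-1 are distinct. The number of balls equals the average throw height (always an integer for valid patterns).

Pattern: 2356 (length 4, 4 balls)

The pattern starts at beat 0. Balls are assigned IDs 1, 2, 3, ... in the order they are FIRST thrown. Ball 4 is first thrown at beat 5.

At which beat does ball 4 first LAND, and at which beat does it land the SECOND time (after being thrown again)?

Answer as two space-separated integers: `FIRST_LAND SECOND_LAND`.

Beat 0 (L): throw ball1 h=2 -> lands@2:L; in-air after throw: [b1@2:L]
Beat 1 (R): throw ball2 h=3 -> lands@4:L; in-air after throw: [b1@2:L b2@4:L]
Beat 2 (L): throw ball1 h=5 -> lands@7:R; in-air after throw: [b2@4:L b1@7:R]
Beat 3 (R): throw ball3 h=6 -> lands@9:R; in-air after throw: [b2@4:L b1@7:R b3@9:R]
Beat 4 (L): throw ball2 h=2 -> lands@6:L; in-air after throw: [b2@6:L b1@7:R b3@9:R]
Beat 5 (R): throw ball4 h=3 -> lands@8:L; in-air after throw: [b2@6:L b1@7:R b4@8:L b3@9:R]
Beat 6 (L): throw ball2 h=5 -> lands@11:R; in-air after throw: [b1@7:R b4@8:L b3@9:R b2@11:R]
Beat 7 (R): throw ball1 h=6 -> lands@13:R; in-air after throw: [b4@8:L b3@9:R b2@11:R b1@13:R]
Beat 8 (L): throw ball4 h=2 -> lands@10:L; in-air after throw: [b3@9:R b4@10:L b2@11:R b1@13:R]
Beat 9 (R): throw ball3 h=3 -> lands@12:L; in-air after throw: [b4@10:L b2@11:R b3@12:L b1@13:R]
Beat 10 (L): throw ball4 h=5 -> lands@15:R; in-air after throw: [b2@11:R b3@12:L b1@13:R b4@15:R]
Ball 4: thrown@5 h=3 -> first land @8; rethrown@8 h=2 -> second land @10

Answer: 8 10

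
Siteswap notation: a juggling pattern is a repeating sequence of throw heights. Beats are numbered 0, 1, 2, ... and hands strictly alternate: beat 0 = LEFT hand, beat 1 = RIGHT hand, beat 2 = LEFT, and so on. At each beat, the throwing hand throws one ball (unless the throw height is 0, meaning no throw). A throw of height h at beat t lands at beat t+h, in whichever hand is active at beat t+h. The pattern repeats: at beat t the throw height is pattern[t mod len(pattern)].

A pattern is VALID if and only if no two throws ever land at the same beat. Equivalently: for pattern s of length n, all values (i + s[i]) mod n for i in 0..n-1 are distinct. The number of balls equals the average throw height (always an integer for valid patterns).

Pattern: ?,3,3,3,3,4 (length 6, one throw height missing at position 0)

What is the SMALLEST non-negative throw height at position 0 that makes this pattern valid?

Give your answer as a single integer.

i=0: s[i]=? (unknown)
i=1: (1 + 3) mod 6 = 4
i=2: (2 + 3) mod 6 = 5
i=3: (3 + 3) mod 6 = 0
i=4: (4 + 3) mod 6 = 1
i=5: (5 + 4) mod 6 = 3
Known residues: [0, 1, 3, 4, 5]; need a permutation of 0..5, so missing residue r = 2
Need (0 + s) mod 6 = 2; smallest s = (2 - 0) mod 6 = 2

Answer: 2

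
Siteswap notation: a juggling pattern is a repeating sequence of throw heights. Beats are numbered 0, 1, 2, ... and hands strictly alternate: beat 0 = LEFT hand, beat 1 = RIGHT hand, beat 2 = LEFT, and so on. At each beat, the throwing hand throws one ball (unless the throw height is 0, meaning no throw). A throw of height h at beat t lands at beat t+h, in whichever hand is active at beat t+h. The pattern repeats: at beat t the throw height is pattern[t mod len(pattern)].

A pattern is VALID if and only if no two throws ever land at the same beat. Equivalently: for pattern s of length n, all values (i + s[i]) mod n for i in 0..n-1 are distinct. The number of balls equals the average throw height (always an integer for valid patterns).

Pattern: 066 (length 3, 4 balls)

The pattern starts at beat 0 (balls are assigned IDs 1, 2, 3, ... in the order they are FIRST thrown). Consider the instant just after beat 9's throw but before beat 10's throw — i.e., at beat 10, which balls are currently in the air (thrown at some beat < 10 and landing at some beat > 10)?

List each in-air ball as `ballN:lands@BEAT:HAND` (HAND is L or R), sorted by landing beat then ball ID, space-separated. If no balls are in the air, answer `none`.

Beat 1 (R): throw ball1 h=6 -> lands@7:R; in-air after throw: [b1@7:R]
Beat 2 (L): throw ball2 h=6 -> lands@8:L; in-air after throw: [b1@7:R b2@8:L]
Beat 4 (L): throw ball3 h=6 -> lands@10:L; in-air after throw: [b1@7:R b2@8:L b3@10:L]
Beat 5 (R): throw ball4 h=6 -> lands@11:R; in-air after throw: [b1@7:R b2@8:L b3@10:L b4@11:R]
Beat 7 (R): throw ball1 h=6 -> lands@13:R; in-air after throw: [b2@8:L b3@10:L b4@11:R b1@13:R]
Beat 8 (L): throw ball2 h=6 -> lands@14:L; in-air after throw: [b3@10:L b4@11:R b1@13:R b2@14:L]
Beat 10 (L): throw ball3 h=6 -> lands@16:L; in-air after throw: [b4@11:R b1@13:R b2@14:L b3@16:L]

Answer: ball4:lands@11:R ball1:lands@13:R ball2:lands@14:L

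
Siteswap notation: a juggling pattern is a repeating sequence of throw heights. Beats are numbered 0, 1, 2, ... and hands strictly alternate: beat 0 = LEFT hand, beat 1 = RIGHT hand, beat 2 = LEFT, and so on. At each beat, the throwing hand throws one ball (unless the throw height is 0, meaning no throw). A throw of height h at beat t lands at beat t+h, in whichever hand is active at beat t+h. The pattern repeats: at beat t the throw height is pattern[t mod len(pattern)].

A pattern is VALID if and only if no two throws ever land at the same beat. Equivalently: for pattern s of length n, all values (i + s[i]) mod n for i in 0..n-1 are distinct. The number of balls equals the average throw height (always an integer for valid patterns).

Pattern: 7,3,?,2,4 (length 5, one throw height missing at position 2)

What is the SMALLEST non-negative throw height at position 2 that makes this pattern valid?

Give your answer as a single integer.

Answer: 4

Derivation:
i=0: (0 + 7) mod 5 = 2
i=1: (1 + 3) mod 5 = 4
i=2: s[i]=? (unknown)
i=3: (3 + 2) mod 5 = 0
i=4: (4 + 4) mod 5 = 3
Known residues: [0, 2, 3, 4]; need a permutation of 0..4, so missing residue r = 1
Need (2 + s) mod 5 = 1; smallest s = (1 - 2) mod 5 = 4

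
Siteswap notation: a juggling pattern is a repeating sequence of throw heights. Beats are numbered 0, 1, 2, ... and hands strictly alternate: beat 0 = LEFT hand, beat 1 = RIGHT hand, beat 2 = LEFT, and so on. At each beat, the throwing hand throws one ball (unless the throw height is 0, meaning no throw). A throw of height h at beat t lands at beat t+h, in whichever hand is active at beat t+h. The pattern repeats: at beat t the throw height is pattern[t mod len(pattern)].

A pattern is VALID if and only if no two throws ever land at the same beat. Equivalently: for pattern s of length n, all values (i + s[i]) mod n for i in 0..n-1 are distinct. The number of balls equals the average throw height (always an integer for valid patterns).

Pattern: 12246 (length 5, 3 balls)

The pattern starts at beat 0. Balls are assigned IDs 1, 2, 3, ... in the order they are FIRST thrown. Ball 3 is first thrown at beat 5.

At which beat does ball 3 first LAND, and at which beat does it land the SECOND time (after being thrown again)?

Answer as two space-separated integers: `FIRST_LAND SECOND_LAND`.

Beat 0 (L): throw ball1 h=1 -> lands@1:R; in-air after throw: [b1@1:R]
Beat 1 (R): throw ball1 h=2 -> lands@3:R; in-air after throw: [b1@3:R]
Beat 2 (L): throw ball2 h=2 -> lands@4:L; in-air after throw: [b1@3:R b2@4:L]
Beat 3 (R): throw ball1 h=4 -> lands@7:R; in-air after throw: [b2@4:L b1@7:R]
Beat 4 (L): throw ball2 h=6 -> lands@10:L; in-air after throw: [b1@7:R b2@10:L]
Beat 5 (R): throw ball3 h=1 -> lands@6:L; in-air after throw: [b3@6:L b1@7:R b2@10:L]
Beat 6 (L): throw ball3 h=2 -> lands@8:L; in-air after throw: [b1@7:R b3@8:L b2@10:L]
Beat 7 (R): throw ball1 h=2 -> lands@9:R; in-air after throw: [b3@8:L b1@9:R b2@10:L]
Beat 8 (L): throw ball3 h=4 -> lands@12:L; in-air after throw: [b1@9:R b2@10:L b3@12:L]
Ball 3: thrown@5 h=1 -> first land @6; rethrown@6 h=2 -> second land @8

Answer: 6 8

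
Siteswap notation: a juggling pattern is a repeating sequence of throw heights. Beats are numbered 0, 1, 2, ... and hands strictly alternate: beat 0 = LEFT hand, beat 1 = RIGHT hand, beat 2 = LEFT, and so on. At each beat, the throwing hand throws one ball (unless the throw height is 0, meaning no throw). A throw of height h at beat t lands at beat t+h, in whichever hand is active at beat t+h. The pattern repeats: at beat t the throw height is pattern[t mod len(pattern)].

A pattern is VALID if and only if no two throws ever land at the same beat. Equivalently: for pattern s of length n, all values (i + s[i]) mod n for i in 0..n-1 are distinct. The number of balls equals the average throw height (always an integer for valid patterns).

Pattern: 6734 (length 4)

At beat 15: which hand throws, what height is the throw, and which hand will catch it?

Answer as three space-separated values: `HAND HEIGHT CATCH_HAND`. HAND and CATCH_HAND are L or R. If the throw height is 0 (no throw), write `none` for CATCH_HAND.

Answer: R 4 R

Derivation:
Beat 15: 15 mod 2 = 1, so hand = R
Throw height = pattern[15 mod 4] = pattern[3] = 4
Lands at beat 15+4=19, 19 mod 2 = 1, so catch hand = R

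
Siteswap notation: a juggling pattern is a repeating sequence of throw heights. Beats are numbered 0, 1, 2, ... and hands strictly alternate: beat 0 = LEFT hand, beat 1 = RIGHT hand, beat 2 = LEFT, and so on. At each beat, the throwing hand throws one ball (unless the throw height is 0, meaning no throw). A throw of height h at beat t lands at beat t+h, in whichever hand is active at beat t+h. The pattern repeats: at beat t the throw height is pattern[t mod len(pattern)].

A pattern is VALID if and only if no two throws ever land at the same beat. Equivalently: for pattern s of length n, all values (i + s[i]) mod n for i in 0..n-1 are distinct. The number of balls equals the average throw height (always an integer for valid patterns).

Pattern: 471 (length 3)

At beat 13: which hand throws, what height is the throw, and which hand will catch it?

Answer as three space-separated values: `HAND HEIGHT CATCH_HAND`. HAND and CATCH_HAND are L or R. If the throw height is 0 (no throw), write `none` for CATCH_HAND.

Beat 13: 13 mod 2 = 1, so hand = R
Throw height = pattern[13 mod 3] = pattern[1] = 7
Lands at beat 13+7=20, 20 mod 2 = 0, so catch hand = L

Answer: R 7 L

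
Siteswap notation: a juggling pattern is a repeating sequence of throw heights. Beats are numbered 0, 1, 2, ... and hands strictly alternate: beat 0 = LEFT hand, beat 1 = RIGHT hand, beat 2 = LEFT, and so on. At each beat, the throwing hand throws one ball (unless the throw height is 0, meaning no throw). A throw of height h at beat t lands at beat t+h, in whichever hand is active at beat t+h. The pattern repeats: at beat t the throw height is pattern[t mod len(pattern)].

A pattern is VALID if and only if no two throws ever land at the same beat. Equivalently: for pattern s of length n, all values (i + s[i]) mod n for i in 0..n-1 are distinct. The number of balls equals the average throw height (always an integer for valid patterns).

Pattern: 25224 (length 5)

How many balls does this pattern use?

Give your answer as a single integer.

Answer: 3

Derivation:
Pattern = [2, 5, 2, 2, 4], length n = 5
  position 0: throw height = 2, running sum = 2
  position 1: throw height = 5, running sum = 7
  position 2: throw height = 2, running sum = 9
  position 3: throw height = 2, running sum = 11
  position 4: throw height = 4, running sum = 15
Total sum = 15; balls = sum / n = 15 / 5 = 3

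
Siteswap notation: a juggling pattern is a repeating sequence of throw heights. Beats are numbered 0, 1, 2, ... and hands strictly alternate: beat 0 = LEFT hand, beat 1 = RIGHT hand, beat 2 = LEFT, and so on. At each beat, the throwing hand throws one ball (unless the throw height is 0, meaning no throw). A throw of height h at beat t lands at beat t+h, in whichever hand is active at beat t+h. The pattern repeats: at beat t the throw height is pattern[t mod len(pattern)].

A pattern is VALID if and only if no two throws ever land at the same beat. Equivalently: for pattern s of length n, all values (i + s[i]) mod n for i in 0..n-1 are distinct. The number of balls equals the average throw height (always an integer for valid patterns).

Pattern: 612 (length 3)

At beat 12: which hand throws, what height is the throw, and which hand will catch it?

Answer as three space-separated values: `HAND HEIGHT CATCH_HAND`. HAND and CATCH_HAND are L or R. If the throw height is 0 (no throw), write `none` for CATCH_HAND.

Answer: L 6 L

Derivation:
Beat 12: 12 mod 2 = 0, so hand = L
Throw height = pattern[12 mod 3] = pattern[0] = 6
Lands at beat 12+6=18, 18 mod 2 = 0, so catch hand = L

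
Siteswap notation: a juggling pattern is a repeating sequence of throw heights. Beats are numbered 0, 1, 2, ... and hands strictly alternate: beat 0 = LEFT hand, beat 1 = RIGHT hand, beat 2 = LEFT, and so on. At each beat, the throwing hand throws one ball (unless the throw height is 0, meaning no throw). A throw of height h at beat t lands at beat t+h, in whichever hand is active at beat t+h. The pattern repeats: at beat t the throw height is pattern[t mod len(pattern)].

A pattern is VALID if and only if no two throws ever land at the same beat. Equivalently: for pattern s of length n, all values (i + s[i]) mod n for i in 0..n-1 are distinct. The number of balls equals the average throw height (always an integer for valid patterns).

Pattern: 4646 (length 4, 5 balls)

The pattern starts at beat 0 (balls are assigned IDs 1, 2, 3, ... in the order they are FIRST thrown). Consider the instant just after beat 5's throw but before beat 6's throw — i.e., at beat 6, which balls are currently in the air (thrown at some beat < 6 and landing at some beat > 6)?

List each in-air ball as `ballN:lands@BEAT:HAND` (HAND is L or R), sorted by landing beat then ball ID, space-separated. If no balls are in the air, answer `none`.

Beat 0 (L): throw ball1 h=4 -> lands@4:L; in-air after throw: [b1@4:L]
Beat 1 (R): throw ball2 h=6 -> lands@7:R; in-air after throw: [b1@4:L b2@7:R]
Beat 2 (L): throw ball3 h=4 -> lands@6:L; in-air after throw: [b1@4:L b3@6:L b2@7:R]
Beat 3 (R): throw ball4 h=6 -> lands@9:R; in-air after throw: [b1@4:L b3@6:L b2@7:R b4@9:R]
Beat 4 (L): throw ball1 h=4 -> lands@8:L; in-air after throw: [b3@6:L b2@7:R b1@8:L b4@9:R]
Beat 5 (R): throw ball5 h=6 -> lands@11:R; in-air after throw: [b3@6:L b2@7:R b1@8:L b4@9:R b5@11:R]
Beat 6 (L): throw ball3 h=4 -> lands@10:L; in-air after throw: [b2@7:R b1@8:L b4@9:R b3@10:L b5@11:R]

Answer: ball2:lands@7:R ball1:lands@8:L ball4:lands@9:R ball5:lands@11:R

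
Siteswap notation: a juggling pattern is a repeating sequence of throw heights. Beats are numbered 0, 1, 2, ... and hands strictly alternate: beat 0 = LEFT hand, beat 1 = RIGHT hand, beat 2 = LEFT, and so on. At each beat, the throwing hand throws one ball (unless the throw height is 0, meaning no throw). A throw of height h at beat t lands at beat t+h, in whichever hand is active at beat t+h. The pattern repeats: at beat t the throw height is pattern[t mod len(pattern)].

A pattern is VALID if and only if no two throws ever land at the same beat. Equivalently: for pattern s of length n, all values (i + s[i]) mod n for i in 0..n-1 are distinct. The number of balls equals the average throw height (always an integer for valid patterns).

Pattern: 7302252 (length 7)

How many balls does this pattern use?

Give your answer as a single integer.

Pattern = [7, 3, 0, 2, 2, 5, 2], length n = 7
  position 0: throw height = 7, running sum = 7
  position 1: throw height = 3, running sum = 10
  position 2: throw height = 0, running sum = 10
  position 3: throw height = 2, running sum = 12
  position 4: throw height = 2, running sum = 14
  position 5: throw height = 5, running sum = 19
  position 6: throw height = 2, running sum = 21
Total sum = 21; balls = sum / n = 21 / 7 = 3

Answer: 3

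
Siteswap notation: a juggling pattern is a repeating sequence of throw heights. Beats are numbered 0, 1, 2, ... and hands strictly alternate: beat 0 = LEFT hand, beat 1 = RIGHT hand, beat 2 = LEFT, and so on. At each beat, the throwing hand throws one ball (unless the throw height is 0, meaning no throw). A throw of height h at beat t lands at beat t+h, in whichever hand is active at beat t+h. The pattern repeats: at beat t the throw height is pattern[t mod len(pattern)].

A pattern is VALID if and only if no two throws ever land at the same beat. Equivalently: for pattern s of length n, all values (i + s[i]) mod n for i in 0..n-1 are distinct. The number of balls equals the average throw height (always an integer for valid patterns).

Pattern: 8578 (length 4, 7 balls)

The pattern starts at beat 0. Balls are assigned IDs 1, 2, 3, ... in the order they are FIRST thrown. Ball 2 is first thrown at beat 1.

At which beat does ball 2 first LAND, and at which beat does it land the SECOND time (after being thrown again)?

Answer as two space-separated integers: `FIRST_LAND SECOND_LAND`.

Answer: 6 13

Derivation:
Beat 0 (L): throw ball1 h=8 -> lands@8:L; in-air after throw: [b1@8:L]
Beat 1 (R): throw ball2 h=5 -> lands@6:L; in-air after throw: [b2@6:L b1@8:L]
Beat 2 (L): throw ball3 h=7 -> lands@9:R; in-air after throw: [b2@6:L b1@8:L b3@9:R]
Beat 3 (R): throw ball4 h=8 -> lands@11:R; in-air after throw: [b2@6:L b1@8:L b3@9:R b4@11:R]
Beat 4 (L): throw ball5 h=8 -> lands@12:L; in-air after throw: [b2@6:L b1@8:L b3@9:R b4@11:R b5@12:L]
Beat 5 (R): throw ball6 h=5 -> lands@10:L; in-air after throw: [b2@6:L b1@8:L b3@9:R b6@10:L b4@11:R b5@12:L]
Beat 6 (L): throw ball2 h=7 -> lands@13:R; in-air after throw: [b1@8:L b3@9:R b6@10:L b4@11:R b5@12:L b2@13:R]
Beat 7 (R): throw ball7 h=8 -> lands@15:R; in-air after throw: [b1@8:L b3@9:R b6@10:L b4@11:R b5@12:L b2@13:R b7@15:R]
Beat 8 (L): throw ball1 h=8 -> lands@16:L; in-air after throw: [b3@9:R b6@10:L b4@11:R b5@12:L b2@13:R b7@15:R b1@16:L]
Beat 9 (R): throw ball3 h=5 -> lands@14:L; in-air after throw: [b6@10:L b4@11:R b5@12:L b2@13:R b3@14:L b7@15:R b1@16:L]
Beat 10 (L): throw ball6 h=7 -> lands@17:R; in-air after throw: [b4@11:R b5@12:L b2@13:R b3@14:L b7@15:R b1@16:L b6@17:R]
Beat 11 (R): throw ball4 h=8 -> lands@19:R; in-air after throw: [b5@12:L b2@13:R b3@14:L b7@15:R b1@16:L b6@17:R b4@19:R]
Beat 12 (L): throw ball5 h=8 -> lands@20:L; in-air after throw: [b2@13:R b3@14:L b7@15:R b1@16:L b6@17:R b4@19:R b5@20:L]
Beat 13 (R): throw ball2 h=5 -> lands@18:L; in-air after throw: [b3@14:L b7@15:R b1@16:L b6@17:R b2@18:L b4@19:R b5@20:L]
Ball 2: thrown@1 h=5 -> first land @6; rethrown@6 h=7 -> second land @13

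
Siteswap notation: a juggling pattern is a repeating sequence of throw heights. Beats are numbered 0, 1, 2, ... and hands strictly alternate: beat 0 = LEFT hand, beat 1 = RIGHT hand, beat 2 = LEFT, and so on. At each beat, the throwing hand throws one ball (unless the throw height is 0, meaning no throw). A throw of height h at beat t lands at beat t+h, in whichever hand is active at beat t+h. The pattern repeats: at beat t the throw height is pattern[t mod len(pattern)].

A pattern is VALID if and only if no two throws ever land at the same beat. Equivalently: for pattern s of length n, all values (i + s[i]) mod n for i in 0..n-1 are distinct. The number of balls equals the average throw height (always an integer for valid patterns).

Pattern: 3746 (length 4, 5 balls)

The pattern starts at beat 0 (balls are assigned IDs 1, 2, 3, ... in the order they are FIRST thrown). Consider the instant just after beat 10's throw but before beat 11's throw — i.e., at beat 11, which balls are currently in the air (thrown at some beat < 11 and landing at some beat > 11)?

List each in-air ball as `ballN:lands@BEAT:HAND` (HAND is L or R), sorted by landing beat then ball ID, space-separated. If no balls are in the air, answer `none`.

Answer: ball5:lands@12:L ball4:lands@13:R ball3:lands@14:L ball1:lands@16:L

Derivation:
Beat 0 (L): throw ball1 h=3 -> lands@3:R; in-air after throw: [b1@3:R]
Beat 1 (R): throw ball2 h=7 -> lands@8:L; in-air after throw: [b1@3:R b2@8:L]
Beat 2 (L): throw ball3 h=4 -> lands@6:L; in-air after throw: [b1@3:R b3@6:L b2@8:L]
Beat 3 (R): throw ball1 h=6 -> lands@9:R; in-air after throw: [b3@6:L b2@8:L b1@9:R]
Beat 4 (L): throw ball4 h=3 -> lands@7:R; in-air after throw: [b3@6:L b4@7:R b2@8:L b1@9:R]
Beat 5 (R): throw ball5 h=7 -> lands@12:L; in-air after throw: [b3@6:L b4@7:R b2@8:L b1@9:R b5@12:L]
Beat 6 (L): throw ball3 h=4 -> lands@10:L; in-air after throw: [b4@7:R b2@8:L b1@9:R b3@10:L b5@12:L]
Beat 7 (R): throw ball4 h=6 -> lands@13:R; in-air after throw: [b2@8:L b1@9:R b3@10:L b5@12:L b4@13:R]
Beat 8 (L): throw ball2 h=3 -> lands@11:R; in-air after throw: [b1@9:R b3@10:L b2@11:R b5@12:L b4@13:R]
Beat 9 (R): throw ball1 h=7 -> lands@16:L; in-air after throw: [b3@10:L b2@11:R b5@12:L b4@13:R b1@16:L]
Beat 10 (L): throw ball3 h=4 -> lands@14:L; in-air after throw: [b2@11:R b5@12:L b4@13:R b3@14:L b1@16:L]
Beat 11 (R): throw ball2 h=6 -> lands@17:R; in-air after throw: [b5@12:L b4@13:R b3@14:L b1@16:L b2@17:R]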